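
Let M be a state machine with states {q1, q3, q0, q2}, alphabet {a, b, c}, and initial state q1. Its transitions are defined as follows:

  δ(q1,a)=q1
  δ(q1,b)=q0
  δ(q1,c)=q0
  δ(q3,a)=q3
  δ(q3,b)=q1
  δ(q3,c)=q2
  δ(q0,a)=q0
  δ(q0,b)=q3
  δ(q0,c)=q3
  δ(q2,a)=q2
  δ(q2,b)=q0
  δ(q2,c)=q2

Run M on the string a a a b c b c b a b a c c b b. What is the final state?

q1 → q1 → q1 → q1 → q0 → q3 → q1 → q0 → q3 → q3 → q1 → q1 → q0 → q3 → q1 → q0

q0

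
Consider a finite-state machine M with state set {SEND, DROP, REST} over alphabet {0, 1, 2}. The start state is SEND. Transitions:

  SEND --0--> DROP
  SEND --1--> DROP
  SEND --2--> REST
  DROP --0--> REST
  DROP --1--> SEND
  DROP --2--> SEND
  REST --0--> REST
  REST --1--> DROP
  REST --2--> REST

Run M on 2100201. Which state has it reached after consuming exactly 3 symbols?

REST

start at SEND
read '2': SEND → REST
read '1': REST → DROP
read '0': DROP → REST
After 3 symbols: REST.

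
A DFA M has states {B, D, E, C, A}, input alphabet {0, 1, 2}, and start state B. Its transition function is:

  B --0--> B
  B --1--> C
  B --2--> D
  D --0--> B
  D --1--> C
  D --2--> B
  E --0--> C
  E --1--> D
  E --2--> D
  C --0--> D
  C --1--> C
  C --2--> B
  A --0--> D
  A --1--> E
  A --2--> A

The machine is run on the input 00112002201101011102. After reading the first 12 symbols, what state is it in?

C

Trace: B -0-> B -0-> B -1-> C -1-> C -2-> B -0-> B -0-> B -2-> D -2-> B -0-> B -1-> C -1-> C
After 12 symbols: C.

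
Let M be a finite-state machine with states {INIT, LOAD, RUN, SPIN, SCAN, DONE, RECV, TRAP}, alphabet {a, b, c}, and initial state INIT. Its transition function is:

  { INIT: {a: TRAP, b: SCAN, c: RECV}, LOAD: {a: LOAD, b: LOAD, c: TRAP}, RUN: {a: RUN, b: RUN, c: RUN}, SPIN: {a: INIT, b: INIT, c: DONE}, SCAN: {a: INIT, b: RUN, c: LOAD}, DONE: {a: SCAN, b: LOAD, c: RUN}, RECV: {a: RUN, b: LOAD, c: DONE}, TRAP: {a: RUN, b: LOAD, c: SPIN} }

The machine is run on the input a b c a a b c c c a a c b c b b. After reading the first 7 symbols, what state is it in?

RUN

start at INIT
read 'a': INIT → TRAP
read 'b': TRAP → LOAD
read 'c': LOAD → TRAP
read 'a': TRAP → RUN
read 'a': RUN → RUN
read 'b': RUN → RUN
read 'c': RUN → RUN
After 7 symbols: RUN.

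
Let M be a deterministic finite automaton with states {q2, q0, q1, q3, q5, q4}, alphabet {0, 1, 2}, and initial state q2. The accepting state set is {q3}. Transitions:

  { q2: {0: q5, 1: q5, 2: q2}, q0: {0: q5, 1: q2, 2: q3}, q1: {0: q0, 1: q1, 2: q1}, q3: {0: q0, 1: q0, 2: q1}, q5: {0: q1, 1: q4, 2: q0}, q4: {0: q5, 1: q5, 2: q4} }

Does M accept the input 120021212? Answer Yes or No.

No

q2 → q5 → q0 → q5 → q1 → q1 → q1 → q1 → q1 → q1
End state q1 is not accepting.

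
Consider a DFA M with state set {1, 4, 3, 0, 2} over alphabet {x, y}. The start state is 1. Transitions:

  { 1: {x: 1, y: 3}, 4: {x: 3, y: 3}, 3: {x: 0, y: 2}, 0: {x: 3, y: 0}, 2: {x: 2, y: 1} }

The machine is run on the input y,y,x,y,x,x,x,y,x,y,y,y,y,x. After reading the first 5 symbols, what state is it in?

1

start at 1
read 'y': 1 → 3
read 'y': 3 → 2
read 'x': 2 → 2
read 'y': 2 → 1
read 'x': 1 → 1
After 5 symbols: 1.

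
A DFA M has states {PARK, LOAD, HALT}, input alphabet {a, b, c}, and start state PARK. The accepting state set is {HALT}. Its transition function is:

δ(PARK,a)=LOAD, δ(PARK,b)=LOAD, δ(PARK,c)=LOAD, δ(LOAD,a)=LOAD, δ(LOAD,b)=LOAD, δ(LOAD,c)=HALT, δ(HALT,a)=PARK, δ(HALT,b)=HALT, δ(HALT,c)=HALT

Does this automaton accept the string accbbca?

Trace: PARK -a-> LOAD -c-> HALT -c-> HALT -b-> HALT -b-> HALT -c-> HALT -a-> PARK
End state PARK is not accepting.

No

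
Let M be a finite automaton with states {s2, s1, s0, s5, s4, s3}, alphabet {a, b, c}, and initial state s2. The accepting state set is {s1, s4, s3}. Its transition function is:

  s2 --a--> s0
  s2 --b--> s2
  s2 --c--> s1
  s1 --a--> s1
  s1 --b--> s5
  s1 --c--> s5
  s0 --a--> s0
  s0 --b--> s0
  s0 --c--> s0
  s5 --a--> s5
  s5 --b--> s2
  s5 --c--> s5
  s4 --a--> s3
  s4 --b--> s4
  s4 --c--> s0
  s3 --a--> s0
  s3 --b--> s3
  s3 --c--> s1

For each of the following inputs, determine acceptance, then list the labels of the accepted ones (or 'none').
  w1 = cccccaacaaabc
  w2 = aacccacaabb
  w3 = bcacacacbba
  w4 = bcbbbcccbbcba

w1

w1:
  start at s2
  read 'c': s2 → s1
  read 'c': s1 → s5
  read 'c': s5 → s5
  read 'c': s5 → s5
  read 'c': s5 → s5
  read 'a': s5 → s5
  read 'a': s5 → s5
  read 'c': s5 → s5
  read 'a': s5 → s5
  read 'a': s5 → s5
  read 'a': s5 → s5
  read 'b': s5 → s2
  read 'c': s2 → s1
  end s1, accepted
w2:
  start at s2
  read 'a': s2 → s0
  read 'a': s0 → s0
  read 'c': s0 → s0
  read 'c': s0 → s0
  read 'c': s0 → s0
  read 'a': s0 → s0
  read 'c': s0 → s0
  read 'a': s0 → s0
  read 'a': s0 → s0
  read 'b': s0 → s0
  read 'b': s0 → s0
  end s0, rejected
w3:
  start at s2
  read 'b': s2 → s2
  read 'c': s2 → s1
  read 'a': s1 → s1
  read 'c': s1 → s5
  read 'a': s5 → s5
  read 'c': s5 → s5
  read 'a': s5 → s5
  read 'c': s5 → s5
  read 'b': s5 → s2
  read 'b': s2 → s2
  read 'a': s2 → s0
  end s0, rejected
w4:
  start at s2
  read 'b': s2 → s2
  read 'c': s2 → s1
  read 'b': s1 → s5
  read 'b': s5 → s2
  read 'b': s2 → s2
  read 'c': s2 → s1
  read 'c': s1 → s5
  read 'c': s5 → s5
  read 'b': s5 → s2
  read 'b': s2 → s2
  read 'c': s2 → s1
  read 'b': s1 → s5
  read 'a': s5 → s5
  end s5, rejected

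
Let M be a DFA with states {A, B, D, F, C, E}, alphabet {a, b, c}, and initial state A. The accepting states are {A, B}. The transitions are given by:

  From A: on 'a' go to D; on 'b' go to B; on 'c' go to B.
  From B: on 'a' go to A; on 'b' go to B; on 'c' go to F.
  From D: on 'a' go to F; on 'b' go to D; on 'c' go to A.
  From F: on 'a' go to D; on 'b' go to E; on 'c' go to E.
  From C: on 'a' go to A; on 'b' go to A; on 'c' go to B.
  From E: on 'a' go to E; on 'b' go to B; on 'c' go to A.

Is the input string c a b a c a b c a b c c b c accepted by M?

start at A
read 'c': A → B
read 'a': B → A
read 'b': A → B
read 'a': B → A
read 'c': A → B
read 'a': B → A
read 'b': A → B
read 'c': B → F
read 'a': F → D
read 'b': D → D
read 'c': D → A
read 'c': A → B
read 'b': B → B
read 'c': B → F
End state F is not accepting.

No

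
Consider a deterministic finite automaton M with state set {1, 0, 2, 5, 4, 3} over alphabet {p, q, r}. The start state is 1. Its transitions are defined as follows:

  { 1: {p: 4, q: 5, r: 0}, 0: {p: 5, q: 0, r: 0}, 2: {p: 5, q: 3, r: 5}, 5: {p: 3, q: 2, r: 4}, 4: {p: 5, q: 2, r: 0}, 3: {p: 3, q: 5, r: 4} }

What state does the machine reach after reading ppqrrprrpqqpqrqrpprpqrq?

Trace: 1 -p-> 4 -p-> 5 -q-> 2 -r-> 5 -r-> 4 -p-> 5 -r-> 4 -r-> 0 -p-> 5 -q-> 2 -q-> 3 -p-> 3 -q-> 5 -r-> 4 -q-> 2 -r-> 5 -p-> 3 -p-> 3 -r-> 4 -p-> 5 -q-> 2 -r-> 5 -q-> 2

2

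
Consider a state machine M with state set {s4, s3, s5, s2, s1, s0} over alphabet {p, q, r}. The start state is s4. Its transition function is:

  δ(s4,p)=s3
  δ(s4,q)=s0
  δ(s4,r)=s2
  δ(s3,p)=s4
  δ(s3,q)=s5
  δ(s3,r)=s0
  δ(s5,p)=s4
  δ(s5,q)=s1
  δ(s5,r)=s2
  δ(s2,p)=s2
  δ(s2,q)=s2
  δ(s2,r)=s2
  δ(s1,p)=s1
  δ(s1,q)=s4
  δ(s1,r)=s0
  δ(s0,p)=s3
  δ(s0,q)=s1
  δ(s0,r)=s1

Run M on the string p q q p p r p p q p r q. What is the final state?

s4 → s3 → s5 → s1 → s1 → s1 → s0 → s3 → s4 → s0 → s3 → s0 → s1

s1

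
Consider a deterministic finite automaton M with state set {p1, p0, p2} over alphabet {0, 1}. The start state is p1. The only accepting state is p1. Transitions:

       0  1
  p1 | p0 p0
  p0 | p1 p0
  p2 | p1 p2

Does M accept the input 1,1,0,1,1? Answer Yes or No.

No

p1 → p0 → p0 → p1 → p0 → p0
End state p0 is not accepting.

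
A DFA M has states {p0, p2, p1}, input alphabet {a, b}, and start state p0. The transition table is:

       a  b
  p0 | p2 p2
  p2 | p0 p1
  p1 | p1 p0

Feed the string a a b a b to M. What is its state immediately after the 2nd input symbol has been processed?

Trace: p0 -a-> p2 -a-> p0
After 2 symbols: p0.

p0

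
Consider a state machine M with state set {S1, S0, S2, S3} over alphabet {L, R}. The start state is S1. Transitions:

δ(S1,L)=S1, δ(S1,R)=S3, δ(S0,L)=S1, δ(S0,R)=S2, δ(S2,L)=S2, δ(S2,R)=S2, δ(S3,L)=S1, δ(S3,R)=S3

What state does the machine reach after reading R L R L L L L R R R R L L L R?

start at S1
read 'R': S1 → S3
read 'L': S3 → S1
read 'R': S1 → S3
read 'L': S3 → S1
read 'L': S1 → S1
read 'L': S1 → S1
read 'L': S1 → S1
read 'R': S1 → S3
read 'R': S3 → S3
read 'R': S3 → S3
read 'R': S3 → S3
read 'L': S3 → S1
read 'L': S1 → S1
read 'L': S1 → S1
read 'R': S1 → S3

S3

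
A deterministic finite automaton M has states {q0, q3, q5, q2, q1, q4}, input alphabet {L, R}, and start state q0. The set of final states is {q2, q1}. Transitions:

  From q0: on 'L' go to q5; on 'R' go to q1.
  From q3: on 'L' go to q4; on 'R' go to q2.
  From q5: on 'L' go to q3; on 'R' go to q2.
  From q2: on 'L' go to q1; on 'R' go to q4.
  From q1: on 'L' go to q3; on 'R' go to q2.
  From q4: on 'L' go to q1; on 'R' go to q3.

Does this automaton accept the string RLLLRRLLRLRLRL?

Yes

start at q0
read 'R': q0 → q1
read 'L': q1 → q3
read 'L': q3 → q4
read 'L': q4 → q1
read 'R': q1 → q2
read 'R': q2 → q4
read 'L': q4 → q1
read 'L': q1 → q3
read 'R': q3 → q2
read 'L': q2 → q1
read 'R': q1 → q2
read 'L': q2 → q1
read 'R': q1 → q2
read 'L': q2 → q1
End state q1 is accepting.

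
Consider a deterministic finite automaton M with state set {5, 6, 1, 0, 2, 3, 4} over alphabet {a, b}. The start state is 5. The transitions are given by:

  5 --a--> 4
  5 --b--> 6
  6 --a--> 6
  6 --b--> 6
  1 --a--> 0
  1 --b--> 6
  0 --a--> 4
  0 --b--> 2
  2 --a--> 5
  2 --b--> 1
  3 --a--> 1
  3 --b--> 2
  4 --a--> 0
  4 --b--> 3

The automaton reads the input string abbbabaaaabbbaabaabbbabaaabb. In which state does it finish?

Trace: 5 -a-> 4 -b-> 3 -b-> 2 -b-> 1 -a-> 0 -b-> 2 -a-> 5 -a-> 4 -a-> 0 -a-> 4 -b-> 3 -b-> 2 -b-> 1 -a-> 0 -a-> 4 -b-> 3 -a-> 1 -a-> 0 -b-> 2 -b-> 1 -b-> 6 -a-> 6 -b-> 6 -a-> 6 -a-> 6 -a-> 6 -b-> 6 -b-> 6

6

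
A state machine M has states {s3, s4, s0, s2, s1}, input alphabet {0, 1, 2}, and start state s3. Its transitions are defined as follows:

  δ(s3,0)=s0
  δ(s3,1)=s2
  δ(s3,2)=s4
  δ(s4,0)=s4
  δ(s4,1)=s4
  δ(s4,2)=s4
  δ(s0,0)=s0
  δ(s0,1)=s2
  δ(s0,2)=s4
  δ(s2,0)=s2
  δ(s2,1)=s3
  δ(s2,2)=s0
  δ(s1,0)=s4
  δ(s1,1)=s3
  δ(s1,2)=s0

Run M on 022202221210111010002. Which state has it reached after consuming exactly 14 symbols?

s4

Trace: s3 -0-> s0 -2-> s4 -2-> s4 -2-> s4 -0-> s4 -2-> s4 -2-> s4 -2-> s4 -1-> s4 -2-> s4 -1-> s4 -0-> s4 -1-> s4 -1-> s4
After 14 symbols: s4.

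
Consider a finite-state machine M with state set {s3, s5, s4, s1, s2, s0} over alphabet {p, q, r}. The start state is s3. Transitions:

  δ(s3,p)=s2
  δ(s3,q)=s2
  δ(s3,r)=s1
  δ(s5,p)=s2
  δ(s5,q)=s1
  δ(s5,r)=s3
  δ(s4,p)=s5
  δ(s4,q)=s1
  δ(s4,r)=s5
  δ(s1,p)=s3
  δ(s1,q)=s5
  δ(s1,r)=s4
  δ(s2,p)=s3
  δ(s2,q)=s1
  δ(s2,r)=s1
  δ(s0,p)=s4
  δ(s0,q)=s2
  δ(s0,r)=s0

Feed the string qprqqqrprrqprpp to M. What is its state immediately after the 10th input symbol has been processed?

s4

s3 → s2 → s3 → s1 → s5 → s1 → s5 → s3 → s2 → s1 → s4
After 10 symbols: s4.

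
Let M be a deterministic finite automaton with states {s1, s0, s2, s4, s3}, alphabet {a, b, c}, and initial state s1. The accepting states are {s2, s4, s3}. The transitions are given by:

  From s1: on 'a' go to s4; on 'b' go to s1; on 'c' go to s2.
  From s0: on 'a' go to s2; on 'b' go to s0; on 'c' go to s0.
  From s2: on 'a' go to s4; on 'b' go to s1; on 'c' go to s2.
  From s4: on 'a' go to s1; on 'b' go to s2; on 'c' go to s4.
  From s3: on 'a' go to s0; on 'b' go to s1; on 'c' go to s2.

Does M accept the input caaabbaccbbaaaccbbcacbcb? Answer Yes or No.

No

start at s1
read 'c': s1 → s2
read 'a': s2 → s4
read 'a': s4 → s1
read 'a': s1 → s4
read 'b': s4 → s2
read 'b': s2 → s1
read 'a': s1 → s4
read 'c': s4 → s4
read 'c': s4 → s4
read 'b': s4 → s2
read 'b': s2 → s1
read 'a': s1 → s4
read 'a': s4 → s1
read 'a': s1 → s4
read 'c': s4 → s4
read 'c': s4 → s4
read 'b': s4 → s2
read 'b': s2 → s1
read 'c': s1 → s2
read 'a': s2 → s4
read 'c': s4 → s4
read 'b': s4 → s2
read 'c': s2 → s2
read 'b': s2 → s1
End state s1 is not accepting.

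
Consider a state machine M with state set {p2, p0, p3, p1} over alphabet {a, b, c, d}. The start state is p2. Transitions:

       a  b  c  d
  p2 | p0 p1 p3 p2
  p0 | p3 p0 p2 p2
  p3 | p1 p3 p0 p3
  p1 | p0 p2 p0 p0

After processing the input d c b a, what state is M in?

start at p2
read 'd': p2 → p2
read 'c': p2 → p3
read 'b': p3 → p3
read 'a': p3 → p1

p1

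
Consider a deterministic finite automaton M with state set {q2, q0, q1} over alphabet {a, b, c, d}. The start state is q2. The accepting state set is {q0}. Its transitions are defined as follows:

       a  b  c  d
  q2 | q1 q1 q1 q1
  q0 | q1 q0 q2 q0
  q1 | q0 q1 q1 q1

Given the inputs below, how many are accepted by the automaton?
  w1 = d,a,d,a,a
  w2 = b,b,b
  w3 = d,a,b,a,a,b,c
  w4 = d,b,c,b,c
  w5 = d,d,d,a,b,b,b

2

w1:
  start at q2
  read 'd': q2 → q1
  read 'a': q1 → q0
  read 'd': q0 → q0
  read 'a': q0 → q1
  read 'a': q1 → q0
  end q0, accepted
w2:
  start at q2
  read 'b': q2 → q1
  read 'b': q1 → q1
  read 'b': q1 → q1
  end q1, rejected
w3:
  start at q2
  read 'd': q2 → q1
  read 'a': q1 → q0
  read 'b': q0 → q0
  read 'a': q0 → q1
  read 'a': q1 → q0
  read 'b': q0 → q0
  read 'c': q0 → q2
  end q2, rejected
w4:
  start at q2
  read 'd': q2 → q1
  read 'b': q1 → q1
  read 'c': q1 → q1
  read 'b': q1 → q1
  read 'c': q1 → q1
  end q1, rejected
w5:
  start at q2
  read 'd': q2 → q1
  read 'd': q1 → q1
  read 'd': q1 → q1
  read 'a': q1 → q0
  read 'b': q0 → q0
  read 'b': q0 → q0
  read 'b': q0 → q0
  end q0, accepted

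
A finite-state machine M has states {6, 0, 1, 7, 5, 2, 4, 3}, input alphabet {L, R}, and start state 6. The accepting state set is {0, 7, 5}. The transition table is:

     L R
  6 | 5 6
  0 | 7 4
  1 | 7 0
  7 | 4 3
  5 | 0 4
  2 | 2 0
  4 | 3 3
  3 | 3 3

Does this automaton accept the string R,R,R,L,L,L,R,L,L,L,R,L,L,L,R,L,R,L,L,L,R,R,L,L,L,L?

start at 6
read 'R': 6 → 6
read 'R': 6 → 6
read 'R': 6 → 6
read 'L': 6 → 5
read 'L': 5 → 0
read 'L': 0 → 7
read 'R': 7 → 3
read 'L': 3 → 3
read 'L': 3 → 3
read 'L': 3 → 3
read 'R': 3 → 3
read 'L': 3 → 3
read 'L': 3 → 3
read 'L': 3 → 3
read 'R': 3 → 3
read 'L': 3 → 3
read 'R': 3 → 3
read 'L': 3 → 3
read 'L': 3 → 3
read 'L': 3 → 3
read 'R': 3 → 3
read 'R': 3 → 3
read 'L': 3 → 3
read 'L': 3 → 3
read 'L': 3 → 3
read 'L': 3 → 3
End state 3 is not accepting.

No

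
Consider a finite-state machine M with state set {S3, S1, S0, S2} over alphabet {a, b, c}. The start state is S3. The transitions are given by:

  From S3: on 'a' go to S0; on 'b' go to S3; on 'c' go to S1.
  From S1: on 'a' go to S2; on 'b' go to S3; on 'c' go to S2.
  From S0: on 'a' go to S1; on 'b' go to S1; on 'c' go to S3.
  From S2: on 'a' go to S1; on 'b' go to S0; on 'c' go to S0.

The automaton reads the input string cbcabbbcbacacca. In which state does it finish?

Trace: S3 -c-> S1 -b-> S3 -c-> S1 -a-> S2 -b-> S0 -b-> S1 -b-> S3 -c-> S1 -b-> S3 -a-> S0 -c-> S3 -a-> S0 -c-> S3 -c-> S1 -a-> S2

S2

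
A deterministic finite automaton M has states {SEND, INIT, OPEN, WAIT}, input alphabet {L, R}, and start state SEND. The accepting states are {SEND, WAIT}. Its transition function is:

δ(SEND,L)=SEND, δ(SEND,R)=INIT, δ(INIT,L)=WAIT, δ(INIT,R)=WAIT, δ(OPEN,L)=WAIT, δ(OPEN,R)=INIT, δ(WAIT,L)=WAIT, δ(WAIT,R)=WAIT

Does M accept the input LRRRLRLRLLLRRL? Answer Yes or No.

Trace: SEND -L-> SEND -R-> INIT -R-> WAIT -R-> WAIT -L-> WAIT -R-> WAIT -L-> WAIT -R-> WAIT -L-> WAIT -L-> WAIT -L-> WAIT -R-> WAIT -R-> WAIT -L-> WAIT
End state WAIT is accepting.

Yes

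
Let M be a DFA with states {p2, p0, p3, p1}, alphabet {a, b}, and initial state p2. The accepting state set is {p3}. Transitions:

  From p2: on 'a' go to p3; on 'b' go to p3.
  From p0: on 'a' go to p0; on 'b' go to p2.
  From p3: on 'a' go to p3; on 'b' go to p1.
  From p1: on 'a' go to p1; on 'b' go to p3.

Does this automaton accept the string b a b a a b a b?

No

start at p2
read 'b': p2 → p3
read 'a': p3 → p3
read 'b': p3 → p1
read 'a': p1 → p1
read 'a': p1 → p1
read 'b': p1 → p3
read 'a': p3 → p3
read 'b': p3 → p1
End state p1 is not accepting.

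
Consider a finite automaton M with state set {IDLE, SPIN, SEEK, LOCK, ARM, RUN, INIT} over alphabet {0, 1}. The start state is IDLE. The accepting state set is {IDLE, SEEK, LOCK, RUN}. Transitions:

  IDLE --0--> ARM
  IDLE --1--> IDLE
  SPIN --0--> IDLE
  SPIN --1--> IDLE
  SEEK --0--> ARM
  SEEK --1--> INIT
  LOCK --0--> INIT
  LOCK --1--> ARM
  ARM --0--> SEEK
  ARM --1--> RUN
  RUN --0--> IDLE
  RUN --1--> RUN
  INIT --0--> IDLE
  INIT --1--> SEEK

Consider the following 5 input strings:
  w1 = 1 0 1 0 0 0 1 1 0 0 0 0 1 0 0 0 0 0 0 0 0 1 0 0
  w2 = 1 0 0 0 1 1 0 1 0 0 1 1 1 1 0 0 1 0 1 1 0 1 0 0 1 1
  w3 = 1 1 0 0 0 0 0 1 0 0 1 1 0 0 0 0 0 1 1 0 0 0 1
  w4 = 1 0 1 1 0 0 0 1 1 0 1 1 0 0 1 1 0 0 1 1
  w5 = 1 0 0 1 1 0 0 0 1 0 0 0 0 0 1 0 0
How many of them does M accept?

3

w1: IDLE → IDLE → ARM → RUN → IDLE → ARM → SEEK → INIT → SEEK → ARM → SEEK → ARM → SEEK → INIT → IDLE → ARM → SEEK → ARM → SEEK → ARM → SEEK → ARM → RUN → IDLE → ARM  → end ARM, rejected
w2: IDLE → IDLE → ARM → SEEK → ARM → RUN → RUN → IDLE → IDLE → ARM → SEEK → INIT → SEEK → INIT → SEEK → ARM → SEEK → INIT → IDLE → IDLE → IDLE → ARM → RUN → IDLE → ARM → RUN → RUN  → end RUN, accepted
w3: IDLE → IDLE → IDLE → ARM → SEEK → ARM → SEEK → ARM → RUN → IDLE → ARM → RUN → RUN → IDLE → ARM → SEEK → ARM → SEEK → INIT → SEEK → ARM → SEEK → ARM → RUN  → end RUN, accepted
w4: IDLE → IDLE → ARM → RUN → RUN → IDLE → ARM → SEEK → INIT → SEEK → ARM → RUN → RUN → IDLE → ARM → RUN → RUN → IDLE → ARM → RUN → RUN  → end RUN, accepted
w5: IDLE → IDLE → ARM → SEEK → INIT → SEEK → ARM → SEEK → ARM → RUN → IDLE → ARM → SEEK → ARM → SEEK → INIT → IDLE → ARM  → end ARM, rejected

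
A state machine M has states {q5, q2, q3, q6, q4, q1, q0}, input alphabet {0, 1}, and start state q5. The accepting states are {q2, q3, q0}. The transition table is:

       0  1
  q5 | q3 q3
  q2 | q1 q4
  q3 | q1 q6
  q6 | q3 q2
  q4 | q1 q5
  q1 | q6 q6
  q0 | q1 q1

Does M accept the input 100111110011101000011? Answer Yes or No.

start at q5
read '1': q5 → q3
read '0': q3 → q1
read '0': q1 → q6
read '1': q6 → q2
read '1': q2 → q4
read '1': q4 → q5
read '1': q5 → q3
read '1': q3 → q6
read '0': q6 → q3
read '0': q3 → q1
read '1': q1 → q6
read '1': q6 → q2
read '1': q2 → q4
read '0': q4 → q1
read '1': q1 → q6
read '0': q6 → q3
read '0': q3 → q1
read '0': q1 → q6
read '0': q6 → q3
read '1': q3 → q6
read '1': q6 → q2
End state q2 is accepting.

Yes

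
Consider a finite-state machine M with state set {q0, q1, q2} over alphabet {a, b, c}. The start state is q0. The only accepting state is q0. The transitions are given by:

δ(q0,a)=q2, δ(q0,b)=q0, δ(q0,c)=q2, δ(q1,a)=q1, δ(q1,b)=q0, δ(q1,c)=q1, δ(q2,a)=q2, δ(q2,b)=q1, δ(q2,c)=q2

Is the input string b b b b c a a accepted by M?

start at q0
read 'b': q0 → q0
read 'b': q0 → q0
read 'b': q0 → q0
read 'b': q0 → q0
read 'c': q0 → q2
read 'a': q2 → q2
read 'a': q2 → q2
End state q2 is not accepting.

No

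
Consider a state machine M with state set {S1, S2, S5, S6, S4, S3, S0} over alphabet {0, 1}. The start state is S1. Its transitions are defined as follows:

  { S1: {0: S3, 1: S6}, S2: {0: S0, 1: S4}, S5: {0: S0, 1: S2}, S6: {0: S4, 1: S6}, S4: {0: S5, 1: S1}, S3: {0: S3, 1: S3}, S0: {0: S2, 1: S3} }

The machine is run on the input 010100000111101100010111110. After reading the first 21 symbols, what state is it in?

S3

Trace: S1 -0-> S3 -1-> S3 -0-> S3 -1-> S3 -0-> S3 -0-> S3 -0-> S3 -0-> S3 -0-> S3 -1-> S3 -1-> S3 -1-> S3 -1-> S3 -0-> S3 -1-> S3 -1-> S3 -0-> S3 -0-> S3 -0-> S3 -1-> S3 -0-> S3
After 21 symbols: S3.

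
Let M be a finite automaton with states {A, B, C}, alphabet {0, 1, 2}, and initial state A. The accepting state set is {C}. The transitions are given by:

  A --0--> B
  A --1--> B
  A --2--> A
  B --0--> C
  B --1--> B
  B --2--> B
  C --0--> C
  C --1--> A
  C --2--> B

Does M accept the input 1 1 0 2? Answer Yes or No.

A → B → B → C → B
End state B is not accepting.

No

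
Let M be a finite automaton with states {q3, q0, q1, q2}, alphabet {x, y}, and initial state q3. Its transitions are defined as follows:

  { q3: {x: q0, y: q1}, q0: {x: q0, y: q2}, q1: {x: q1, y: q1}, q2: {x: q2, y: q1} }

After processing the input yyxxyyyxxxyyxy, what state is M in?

start at q3
read 'y': q3 → q1
read 'y': q1 → q1
read 'x': q1 → q1
read 'x': q1 → q1
read 'y': q1 → q1
read 'y': q1 → q1
read 'y': q1 → q1
read 'x': q1 → q1
read 'x': q1 → q1
read 'x': q1 → q1
read 'y': q1 → q1
read 'y': q1 → q1
read 'x': q1 → q1
read 'y': q1 → q1

q1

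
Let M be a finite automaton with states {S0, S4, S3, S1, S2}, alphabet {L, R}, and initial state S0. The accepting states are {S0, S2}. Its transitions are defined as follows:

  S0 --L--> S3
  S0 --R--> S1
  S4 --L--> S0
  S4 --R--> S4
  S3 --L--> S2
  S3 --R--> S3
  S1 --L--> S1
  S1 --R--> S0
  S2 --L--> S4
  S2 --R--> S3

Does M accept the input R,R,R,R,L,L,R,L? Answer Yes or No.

S0 → S1 → S0 → S1 → S0 → S3 → S2 → S3 → S2
End state S2 is accepting.

Yes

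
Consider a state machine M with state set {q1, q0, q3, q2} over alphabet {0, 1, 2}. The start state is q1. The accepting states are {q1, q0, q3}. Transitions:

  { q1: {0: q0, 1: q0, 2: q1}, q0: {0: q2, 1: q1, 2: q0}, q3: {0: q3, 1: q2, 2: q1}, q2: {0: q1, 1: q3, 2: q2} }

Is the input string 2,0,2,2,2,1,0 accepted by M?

Trace: q1 -2-> q1 -0-> q0 -2-> q0 -2-> q0 -2-> q0 -1-> q1 -0-> q0
End state q0 is accepting.

Yes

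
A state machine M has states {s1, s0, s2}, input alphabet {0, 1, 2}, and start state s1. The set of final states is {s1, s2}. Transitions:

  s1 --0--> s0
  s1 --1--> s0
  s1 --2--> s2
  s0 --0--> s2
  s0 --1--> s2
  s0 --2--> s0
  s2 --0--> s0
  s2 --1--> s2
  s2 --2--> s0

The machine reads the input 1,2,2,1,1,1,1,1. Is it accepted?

s1 → s0 → s0 → s0 → s2 → s2 → s2 → s2 → s2
End state s2 is accepting.

Yes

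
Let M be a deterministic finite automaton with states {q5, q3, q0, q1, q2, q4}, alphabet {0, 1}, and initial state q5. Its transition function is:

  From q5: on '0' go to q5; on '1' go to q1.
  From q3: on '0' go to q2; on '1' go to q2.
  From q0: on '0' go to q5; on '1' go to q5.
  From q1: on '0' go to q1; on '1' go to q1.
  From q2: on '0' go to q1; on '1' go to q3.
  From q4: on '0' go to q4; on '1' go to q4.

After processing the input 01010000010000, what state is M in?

q1

q5 → q5 → q1 → q1 → q1 → q1 → q1 → q1 → q1 → q1 → q1 → q1 → q1 → q1 → q1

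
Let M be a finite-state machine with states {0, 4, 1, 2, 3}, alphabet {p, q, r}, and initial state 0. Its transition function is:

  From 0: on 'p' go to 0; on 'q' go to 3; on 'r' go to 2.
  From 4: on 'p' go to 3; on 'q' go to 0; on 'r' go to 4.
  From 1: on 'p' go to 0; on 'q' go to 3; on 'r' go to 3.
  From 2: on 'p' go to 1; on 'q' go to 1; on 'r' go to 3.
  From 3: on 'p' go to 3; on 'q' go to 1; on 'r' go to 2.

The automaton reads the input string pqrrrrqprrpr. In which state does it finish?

Trace: 0 -p-> 0 -q-> 3 -r-> 2 -r-> 3 -r-> 2 -r-> 3 -q-> 1 -p-> 0 -r-> 2 -r-> 3 -p-> 3 -r-> 2

2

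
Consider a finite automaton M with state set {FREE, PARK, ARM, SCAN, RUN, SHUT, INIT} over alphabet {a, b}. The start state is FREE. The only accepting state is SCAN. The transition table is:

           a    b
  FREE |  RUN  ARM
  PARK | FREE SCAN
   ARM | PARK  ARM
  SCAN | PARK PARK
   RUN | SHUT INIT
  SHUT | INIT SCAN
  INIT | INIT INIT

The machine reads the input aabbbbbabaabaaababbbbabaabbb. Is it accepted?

No

FREE → RUN → SHUT → SCAN → PARK → SCAN → PARK → SCAN → PARK → SCAN → PARK → FREE → ARM → PARK → FREE → RUN → INIT → INIT → INIT → INIT → INIT → INIT → INIT → INIT → INIT → INIT → INIT → INIT → INIT
End state INIT is not accepting.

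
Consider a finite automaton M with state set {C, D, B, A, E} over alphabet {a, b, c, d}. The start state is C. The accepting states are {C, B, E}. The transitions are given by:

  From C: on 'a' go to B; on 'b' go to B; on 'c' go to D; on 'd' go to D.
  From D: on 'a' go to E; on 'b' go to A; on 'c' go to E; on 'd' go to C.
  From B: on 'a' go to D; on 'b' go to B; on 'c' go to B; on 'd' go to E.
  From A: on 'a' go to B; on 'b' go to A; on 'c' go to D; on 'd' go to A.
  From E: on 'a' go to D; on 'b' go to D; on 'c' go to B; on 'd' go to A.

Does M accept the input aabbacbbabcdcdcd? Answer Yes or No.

Yes

Trace: C -a-> B -a-> D -b-> A -b-> A -a-> B -c-> B -b-> B -b-> B -a-> D -b-> A -c-> D -d-> C -c-> D -d-> C -c-> D -d-> C
End state C is accepting.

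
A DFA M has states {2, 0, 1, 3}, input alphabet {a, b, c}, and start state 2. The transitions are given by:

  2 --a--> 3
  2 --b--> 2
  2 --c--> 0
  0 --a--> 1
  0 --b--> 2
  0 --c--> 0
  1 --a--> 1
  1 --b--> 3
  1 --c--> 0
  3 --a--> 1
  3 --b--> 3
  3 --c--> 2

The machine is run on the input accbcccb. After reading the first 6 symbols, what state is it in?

0

Trace: 2 -a-> 3 -c-> 2 -c-> 0 -b-> 2 -c-> 0 -c-> 0
After 6 symbols: 0.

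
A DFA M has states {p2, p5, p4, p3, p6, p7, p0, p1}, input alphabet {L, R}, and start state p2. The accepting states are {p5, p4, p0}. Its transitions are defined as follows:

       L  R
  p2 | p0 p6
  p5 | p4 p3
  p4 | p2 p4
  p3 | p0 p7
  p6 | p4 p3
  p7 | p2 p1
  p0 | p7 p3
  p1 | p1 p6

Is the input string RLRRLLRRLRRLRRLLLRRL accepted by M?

Trace: p2 -R-> p6 -L-> p4 -R-> p4 -R-> p4 -L-> p2 -L-> p0 -R-> p3 -R-> p7 -L-> p2 -R-> p6 -R-> p3 -L-> p0 -R-> p3 -R-> p7 -L-> p2 -L-> p0 -L-> p7 -R-> p1 -R-> p6 -L-> p4
End state p4 is accepting.

Yes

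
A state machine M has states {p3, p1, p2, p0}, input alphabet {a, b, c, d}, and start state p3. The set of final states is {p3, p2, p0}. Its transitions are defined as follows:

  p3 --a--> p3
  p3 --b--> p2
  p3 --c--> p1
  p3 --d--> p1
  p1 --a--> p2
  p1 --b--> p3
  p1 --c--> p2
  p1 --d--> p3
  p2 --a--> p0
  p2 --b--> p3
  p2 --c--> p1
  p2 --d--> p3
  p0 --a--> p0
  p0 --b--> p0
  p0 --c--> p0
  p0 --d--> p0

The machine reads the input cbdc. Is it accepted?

Yes

Trace: p3 -c-> p1 -b-> p3 -d-> p1 -c-> p2
End state p2 is accepting.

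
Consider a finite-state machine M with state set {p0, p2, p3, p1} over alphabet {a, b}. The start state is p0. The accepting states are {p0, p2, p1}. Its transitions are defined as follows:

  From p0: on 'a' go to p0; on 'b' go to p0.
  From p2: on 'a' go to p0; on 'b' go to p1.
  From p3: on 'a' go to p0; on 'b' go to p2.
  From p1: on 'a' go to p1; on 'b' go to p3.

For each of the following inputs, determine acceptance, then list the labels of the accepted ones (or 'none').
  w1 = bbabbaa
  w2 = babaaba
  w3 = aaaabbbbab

w1: p0 → p0 → p0 → p0 → p0 → p0 → p0 → p0  → end p0, accepted
w2: p0 → p0 → p0 → p0 → p0 → p0 → p0 → p0  → end p0, accepted
w3: p0 → p0 → p0 → p0 → p0 → p0 → p0 → p0 → p0 → p0 → p0  → end p0, accepted

w1, w2, w3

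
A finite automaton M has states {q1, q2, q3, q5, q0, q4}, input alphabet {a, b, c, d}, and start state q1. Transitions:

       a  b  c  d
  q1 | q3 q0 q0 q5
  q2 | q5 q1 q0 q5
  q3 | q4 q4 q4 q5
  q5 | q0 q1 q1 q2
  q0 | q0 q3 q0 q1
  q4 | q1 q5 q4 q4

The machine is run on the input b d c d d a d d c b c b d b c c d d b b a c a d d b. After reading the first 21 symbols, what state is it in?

q1 → q0 → q1 → q0 → q1 → q5 → q0 → q1 → q5 → q1 → q0 → q0 → q3 → q5 → q1 → q0 → q0 → q1 → q5 → q1 → q0 → q0
After 21 symbols: q0.

q0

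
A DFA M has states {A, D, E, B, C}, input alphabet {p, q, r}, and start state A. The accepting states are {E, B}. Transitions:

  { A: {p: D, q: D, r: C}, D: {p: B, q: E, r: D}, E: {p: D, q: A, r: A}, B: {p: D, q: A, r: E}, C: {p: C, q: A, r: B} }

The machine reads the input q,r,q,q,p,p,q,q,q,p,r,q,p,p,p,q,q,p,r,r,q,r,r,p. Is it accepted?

No

start at A
read 'q': A → D
read 'r': D → D
read 'q': D → E
read 'q': E → A
read 'p': A → D
read 'p': D → B
read 'q': B → A
read 'q': A → D
read 'q': D → E
read 'p': E → D
read 'r': D → D
read 'q': D → E
read 'p': E → D
read 'p': D → B
read 'p': B → D
read 'q': D → E
read 'q': E → A
read 'p': A → D
read 'r': D → D
read 'r': D → D
read 'q': D → E
read 'r': E → A
read 'r': A → C
read 'p': C → C
End state C is not accepting.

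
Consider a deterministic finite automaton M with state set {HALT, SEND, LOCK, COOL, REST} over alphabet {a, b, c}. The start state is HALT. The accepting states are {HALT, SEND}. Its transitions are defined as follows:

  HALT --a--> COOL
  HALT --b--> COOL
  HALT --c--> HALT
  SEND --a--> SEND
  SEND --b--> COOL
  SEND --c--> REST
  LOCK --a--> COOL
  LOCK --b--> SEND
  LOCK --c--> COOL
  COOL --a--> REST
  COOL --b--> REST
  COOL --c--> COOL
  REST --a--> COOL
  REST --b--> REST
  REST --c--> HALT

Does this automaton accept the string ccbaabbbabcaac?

Yes

Trace: HALT -c-> HALT -c-> HALT -b-> COOL -a-> REST -a-> COOL -b-> REST -b-> REST -b-> REST -a-> COOL -b-> REST -c-> HALT -a-> COOL -a-> REST -c-> HALT
End state HALT is accepting.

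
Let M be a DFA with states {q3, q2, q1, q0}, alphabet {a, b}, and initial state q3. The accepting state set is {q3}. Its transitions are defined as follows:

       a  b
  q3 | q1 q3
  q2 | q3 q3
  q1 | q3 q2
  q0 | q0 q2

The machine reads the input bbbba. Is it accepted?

No

q3 → q3 → q3 → q3 → q3 → q1
End state q1 is not accepting.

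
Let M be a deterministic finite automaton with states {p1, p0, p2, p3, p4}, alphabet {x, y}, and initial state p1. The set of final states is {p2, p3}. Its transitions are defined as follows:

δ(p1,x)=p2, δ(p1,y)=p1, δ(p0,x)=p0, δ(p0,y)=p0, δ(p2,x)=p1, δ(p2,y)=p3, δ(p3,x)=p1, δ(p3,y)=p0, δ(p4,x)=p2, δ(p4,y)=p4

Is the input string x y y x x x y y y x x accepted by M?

start at p1
read 'x': p1 → p2
read 'y': p2 → p3
read 'y': p3 → p0
read 'x': p0 → p0
read 'x': p0 → p0
read 'x': p0 → p0
read 'y': p0 → p0
read 'y': p0 → p0
read 'y': p0 → p0
read 'x': p0 → p0
read 'x': p0 → p0
End state p0 is not accepting.

No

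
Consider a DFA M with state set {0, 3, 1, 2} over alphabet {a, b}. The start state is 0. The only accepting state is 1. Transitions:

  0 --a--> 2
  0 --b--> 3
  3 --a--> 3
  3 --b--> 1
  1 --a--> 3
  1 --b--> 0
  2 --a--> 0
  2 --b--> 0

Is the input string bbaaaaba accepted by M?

0 → 3 → 1 → 3 → 3 → 3 → 3 → 1 → 3
End state 3 is not accepting.

No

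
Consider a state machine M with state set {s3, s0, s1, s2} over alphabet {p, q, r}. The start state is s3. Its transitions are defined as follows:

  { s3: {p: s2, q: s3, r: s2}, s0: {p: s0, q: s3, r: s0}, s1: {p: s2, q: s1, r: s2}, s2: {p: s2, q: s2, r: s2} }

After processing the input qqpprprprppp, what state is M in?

s2

s3 → s3 → s3 → s2 → s2 → s2 → s2 → s2 → s2 → s2 → s2 → s2 → s2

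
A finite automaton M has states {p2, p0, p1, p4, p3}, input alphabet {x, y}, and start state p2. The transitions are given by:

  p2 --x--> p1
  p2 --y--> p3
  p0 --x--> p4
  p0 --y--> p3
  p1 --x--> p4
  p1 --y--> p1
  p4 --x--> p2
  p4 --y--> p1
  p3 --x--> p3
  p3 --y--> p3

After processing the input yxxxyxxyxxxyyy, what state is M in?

start at p2
read 'y': p2 → p3
read 'x': p3 → p3
read 'x': p3 → p3
read 'x': p3 → p3
read 'y': p3 → p3
read 'x': p3 → p3
read 'x': p3 → p3
read 'y': p3 → p3
read 'x': p3 → p3
read 'x': p3 → p3
read 'x': p3 → p3
read 'y': p3 → p3
read 'y': p3 → p3
read 'y': p3 → p3

p3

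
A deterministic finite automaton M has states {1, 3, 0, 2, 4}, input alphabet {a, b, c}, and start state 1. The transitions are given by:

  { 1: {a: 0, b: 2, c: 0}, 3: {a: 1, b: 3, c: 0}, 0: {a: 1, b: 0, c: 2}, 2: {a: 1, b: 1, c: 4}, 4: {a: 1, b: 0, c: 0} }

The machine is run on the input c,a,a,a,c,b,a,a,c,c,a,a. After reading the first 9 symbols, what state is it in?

2

Trace: 1 -c-> 0 -a-> 1 -a-> 0 -a-> 1 -c-> 0 -b-> 0 -a-> 1 -a-> 0 -c-> 2
After 9 symbols: 2.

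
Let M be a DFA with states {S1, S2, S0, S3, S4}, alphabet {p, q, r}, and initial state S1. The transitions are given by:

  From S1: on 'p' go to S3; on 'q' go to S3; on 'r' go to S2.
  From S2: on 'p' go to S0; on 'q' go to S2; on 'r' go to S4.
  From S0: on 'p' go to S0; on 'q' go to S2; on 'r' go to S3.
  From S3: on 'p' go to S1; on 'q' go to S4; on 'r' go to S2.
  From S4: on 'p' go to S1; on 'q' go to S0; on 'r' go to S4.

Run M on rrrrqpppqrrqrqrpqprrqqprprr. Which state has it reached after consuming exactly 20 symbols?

start at S1
read 'r': S1 → S2
read 'r': S2 → S4
read 'r': S4 → S4
read 'r': S4 → S4
read 'q': S4 → S0
read 'p': S0 → S0
read 'p': S0 → S0
read 'p': S0 → S0
read 'q': S0 → S2
read 'r': S2 → S4
read 'r': S4 → S4
read 'q': S4 → S0
read 'r': S0 → S3
read 'q': S3 → S4
read 'r': S4 → S4
read 'p': S4 → S1
read 'q': S1 → S3
read 'p': S3 → S1
read 'r': S1 → S2
read 'r': S2 → S4
After 20 symbols: S4.

S4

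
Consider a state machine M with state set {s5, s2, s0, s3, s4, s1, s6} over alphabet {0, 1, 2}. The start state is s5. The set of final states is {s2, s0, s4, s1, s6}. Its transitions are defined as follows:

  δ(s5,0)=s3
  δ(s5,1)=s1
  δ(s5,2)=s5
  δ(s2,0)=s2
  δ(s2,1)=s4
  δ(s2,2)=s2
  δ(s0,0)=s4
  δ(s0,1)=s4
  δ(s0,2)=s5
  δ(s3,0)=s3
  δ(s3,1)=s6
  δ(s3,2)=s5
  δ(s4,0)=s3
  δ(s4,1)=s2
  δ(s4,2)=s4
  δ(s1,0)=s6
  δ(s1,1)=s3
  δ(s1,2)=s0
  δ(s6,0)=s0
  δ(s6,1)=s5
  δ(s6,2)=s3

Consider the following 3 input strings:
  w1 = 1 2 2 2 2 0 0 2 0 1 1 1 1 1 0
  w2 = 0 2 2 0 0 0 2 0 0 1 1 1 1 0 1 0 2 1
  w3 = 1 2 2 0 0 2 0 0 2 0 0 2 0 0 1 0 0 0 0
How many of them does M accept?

w1: Trace: s5 -1-> s1 -2-> s0 -2-> s5 -2-> s5 -2-> s5 -0-> s3 -0-> s3 -2-> s5 -0-> s3 -1-> s6 -1-> s5 -1-> s1 -1-> s3 -1-> s6 -0-> s0  → end s0, accepted
w2: Trace: s5 -0-> s3 -2-> s5 -2-> s5 -0-> s3 -0-> s3 -0-> s3 -2-> s5 -0-> s3 -0-> s3 -1-> s6 -1-> s5 -1-> s1 -1-> s3 -0-> s3 -1-> s6 -0-> s0 -2-> s5 -1-> s1  → end s1, accepted
w3: Trace: s5 -1-> s1 -2-> s0 -2-> s5 -0-> s3 -0-> s3 -2-> s5 -0-> s3 -0-> s3 -2-> s5 -0-> s3 -0-> s3 -2-> s5 -0-> s3 -0-> s3 -1-> s6 -0-> s0 -0-> s4 -0-> s3 -0-> s3  → end s3, rejected

2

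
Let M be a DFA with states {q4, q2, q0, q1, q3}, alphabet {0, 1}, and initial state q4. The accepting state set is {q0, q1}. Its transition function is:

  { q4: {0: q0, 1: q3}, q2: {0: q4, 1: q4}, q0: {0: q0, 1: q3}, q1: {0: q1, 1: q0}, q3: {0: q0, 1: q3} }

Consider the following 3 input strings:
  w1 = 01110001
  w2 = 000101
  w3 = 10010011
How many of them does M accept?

w1:
  start at q4
  read '0': q4 → q0
  read '1': q0 → q3
  read '1': q3 → q3
  read '1': q3 → q3
  read '0': q3 → q0
  read '0': q0 → q0
  read '0': q0 → q0
  read '1': q0 → q3
  end q3, rejected
w2:
  start at q4
  read '0': q4 → q0
  read '0': q0 → q0
  read '0': q0 → q0
  read '1': q0 → q3
  read '0': q3 → q0
  read '1': q0 → q3
  end q3, rejected
w3:
  start at q4
  read '1': q4 → q3
  read '0': q3 → q0
  read '0': q0 → q0
  read '1': q0 → q3
  read '0': q3 → q0
  read '0': q0 → q0
  read '1': q0 → q3
  read '1': q3 → q3
  end q3, rejected

0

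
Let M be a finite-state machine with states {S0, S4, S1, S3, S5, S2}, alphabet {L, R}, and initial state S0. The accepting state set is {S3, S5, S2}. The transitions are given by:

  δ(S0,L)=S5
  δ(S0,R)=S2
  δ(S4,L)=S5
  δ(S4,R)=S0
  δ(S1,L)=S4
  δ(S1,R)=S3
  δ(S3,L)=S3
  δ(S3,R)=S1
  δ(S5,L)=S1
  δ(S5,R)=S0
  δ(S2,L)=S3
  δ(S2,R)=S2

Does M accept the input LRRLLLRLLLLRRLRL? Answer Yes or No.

No

Trace: S0 -L-> S5 -R-> S0 -R-> S2 -L-> S3 -L-> S3 -L-> S3 -R-> S1 -L-> S4 -L-> S5 -L-> S1 -L-> S4 -R-> S0 -R-> S2 -L-> S3 -R-> S1 -L-> S4
End state S4 is not accepting.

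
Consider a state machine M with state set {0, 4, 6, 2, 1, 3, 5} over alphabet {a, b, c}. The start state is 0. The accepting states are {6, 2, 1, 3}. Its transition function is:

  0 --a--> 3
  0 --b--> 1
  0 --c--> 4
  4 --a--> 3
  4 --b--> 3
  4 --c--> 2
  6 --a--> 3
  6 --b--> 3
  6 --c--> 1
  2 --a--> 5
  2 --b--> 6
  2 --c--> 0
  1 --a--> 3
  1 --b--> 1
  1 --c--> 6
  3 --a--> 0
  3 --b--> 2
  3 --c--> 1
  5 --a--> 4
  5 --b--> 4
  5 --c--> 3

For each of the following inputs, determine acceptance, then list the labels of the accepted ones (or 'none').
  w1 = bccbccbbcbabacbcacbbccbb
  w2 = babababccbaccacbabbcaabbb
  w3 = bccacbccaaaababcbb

w1, w2, w3

w1: 0 → 1 → 6 → 1 → 1 → 6 → 1 → 1 → 1 → 6 → 3 → 0 → 1 → 3 → 1 → 1 → 6 → 3 → 1 → 1 → 1 → 6 → 1 → 1 → 1  → end 1, accepted
w2: 0 → 1 → 3 → 2 → 5 → 4 → 3 → 2 → 0 → 4 → 3 → 0 → 4 → 2 → 5 → 3 → 2 → 5 → 4 → 3 → 1 → 3 → 0 → 1 → 1 → 1  → end 1, accepted
w3: 0 → 1 → 6 → 1 → 3 → 1 → 1 → 6 → 1 → 3 → 0 → 3 → 0 → 1 → 3 → 2 → 0 → 1 → 1  → end 1, accepted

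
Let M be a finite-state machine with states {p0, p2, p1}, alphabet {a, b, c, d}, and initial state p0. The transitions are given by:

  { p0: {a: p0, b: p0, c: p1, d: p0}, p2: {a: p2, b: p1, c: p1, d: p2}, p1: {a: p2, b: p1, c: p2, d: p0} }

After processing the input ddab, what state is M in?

p0

Trace: p0 -d-> p0 -d-> p0 -a-> p0 -b-> p0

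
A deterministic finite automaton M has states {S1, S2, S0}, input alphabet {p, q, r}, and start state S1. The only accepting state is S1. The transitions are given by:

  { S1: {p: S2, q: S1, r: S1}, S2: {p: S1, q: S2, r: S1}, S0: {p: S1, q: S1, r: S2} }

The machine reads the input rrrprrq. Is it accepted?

Yes

Trace: S1 -r-> S1 -r-> S1 -r-> S1 -p-> S2 -r-> S1 -r-> S1 -q-> S1
End state S1 is accepting.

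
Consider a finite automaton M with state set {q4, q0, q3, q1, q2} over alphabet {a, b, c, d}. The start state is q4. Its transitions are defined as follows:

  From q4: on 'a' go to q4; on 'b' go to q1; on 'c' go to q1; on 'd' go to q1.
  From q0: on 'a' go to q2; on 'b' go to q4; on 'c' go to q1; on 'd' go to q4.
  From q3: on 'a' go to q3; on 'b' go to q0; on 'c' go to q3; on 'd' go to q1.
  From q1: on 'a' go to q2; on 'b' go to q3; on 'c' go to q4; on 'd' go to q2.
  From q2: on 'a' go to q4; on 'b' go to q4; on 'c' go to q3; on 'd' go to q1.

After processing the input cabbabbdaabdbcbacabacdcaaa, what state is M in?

start at q4
read 'c': q4 → q1
read 'a': q1 → q2
read 'b': q2 → q4
read 'b': q4 → q1
read 'a': q1 → q2
read 'b': q2 → q4
read 'b': q4 → q1
read 'd': q1 → q2
read 'a': q2 → q4
read 'a': q4 → q4
read 'b': q4 → q1
read 'd': q1 → q2
read 'b': q2 → q4
read 'c': q4 → q1
read 'b': q1 → q3
read 'a': q3 → q3
read 'c': q3 → q3
read 'a': q3 → q3
read 'b': q3 → q0
read 'a': q0 → q2
read 'c': q2 → q3
read 'd': q3 → q1
read 'c': q1 → q4
read 'a': q4 → q4
read 'a': q4 → q4
read 'a': q4 → q4

q4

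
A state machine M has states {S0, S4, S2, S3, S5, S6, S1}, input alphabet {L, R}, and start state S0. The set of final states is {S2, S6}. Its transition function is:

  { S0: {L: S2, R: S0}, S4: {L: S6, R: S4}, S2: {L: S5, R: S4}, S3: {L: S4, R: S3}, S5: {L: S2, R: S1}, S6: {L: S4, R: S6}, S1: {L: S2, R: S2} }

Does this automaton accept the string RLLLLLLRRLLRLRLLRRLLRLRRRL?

Trace: S0 -R-> S0 -L-> S2 -L-> S5 -L-> S2 -L-> S5 -L-> S2 -L-> S5 -R-> S1 -R-> S2 -L-> S5 -L-> S2 -R-> S4 -L-> S6 -R-> S6 -L-> S4 -L-> S6 -R-> S6 -R-> S6 -L-> S4 -L-> S6 -R-> S6 -L-> S4 -R-> S4 -R-> S4 -R-> S4 -L-> S6
End state S6 is accepting.

Yes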